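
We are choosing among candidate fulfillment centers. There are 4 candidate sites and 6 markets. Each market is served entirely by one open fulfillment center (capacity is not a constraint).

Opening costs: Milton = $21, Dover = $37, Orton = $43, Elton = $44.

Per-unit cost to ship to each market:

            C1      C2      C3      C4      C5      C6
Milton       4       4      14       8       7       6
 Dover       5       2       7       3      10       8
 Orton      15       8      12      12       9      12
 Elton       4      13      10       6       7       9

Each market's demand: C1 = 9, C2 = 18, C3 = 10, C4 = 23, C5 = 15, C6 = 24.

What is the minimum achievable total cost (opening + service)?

For any fixed open set, each market goes to its cheapest open site; total = fixed + service.
{Milton, Dover}: C1→Milton 4·9=36, C2→Dover 2·18=36, C3→Dover 7·10=70, C4→Dover 3·23=69, C5→Milton 7·15=105, C6→Milton 6·24=144. Service 460; fixed 58; total 518.
{Milton, Dover, Orton}: C1→Milton 4·9=36, C2→Dover 2·18=36, C3→Dover 7·10=70, C4→Dover 3·23=69, C5→Milton 7·15=105, C6→Milton 6·24=144. Service 460; fixed 101; total 561.
{Milton, Dover, Elton}: C1→Milton 4·9=36, C2→Dover 2·18=36, C3→Dover 7·10=70, C4→Dover 3·23=69, C5→Milton 7·15=105, C6→Milton 6·24=144. Service 460; fixed 102; total 562.
{Milton, Dover, Orton, Elton}: C1→Milton 4·9=36, C2→Dover 2·18=36, C3→Dover 7·10=70, C4→Dover 3·23=69, C5→Milton 7·15=105, C6→Milton 6·24=144. Service 460; fixed 145; total 605.
No other subset beats 518.

Minimum total cost: 518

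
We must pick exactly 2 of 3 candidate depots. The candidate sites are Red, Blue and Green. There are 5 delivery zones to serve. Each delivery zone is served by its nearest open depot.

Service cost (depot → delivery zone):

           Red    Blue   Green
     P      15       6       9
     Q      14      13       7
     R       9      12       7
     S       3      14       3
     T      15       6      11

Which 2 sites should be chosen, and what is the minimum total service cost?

With exactly 2 open, each delivery zone uses its cheapest among the chosen.
{Blue, Green}: P→Blue 6, Q→Green 7, R→Green 7, S→Green 3, T→Blue 6. Service cost 29.
{Red, Blue}: service cost 37
{Red, Green}: service cost 37
Among all 3 size-2 choices, {Blue, Green} is lowest.

Choose Blue and Green; total service cost 29.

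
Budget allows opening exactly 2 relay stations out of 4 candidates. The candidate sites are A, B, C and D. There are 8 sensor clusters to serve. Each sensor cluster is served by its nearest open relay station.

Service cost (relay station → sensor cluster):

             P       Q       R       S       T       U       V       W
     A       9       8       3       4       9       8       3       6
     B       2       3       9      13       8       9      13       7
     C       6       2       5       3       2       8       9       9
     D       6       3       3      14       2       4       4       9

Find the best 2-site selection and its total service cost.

With exactly 2 open, each sensor cluster uses its cheapest among the chosen.
{A, D}: P→D 6, Q→D 3, R→A 3, S→A 4, T→D 2, U→D 4, V→A 3, W→A 6. Service cost 31.
{A, C}: service cost 33
{C, D}: service cost 33
Among all 6 size-2 choices, {A, D} is lowest.

Choose A and D; total service cost 31.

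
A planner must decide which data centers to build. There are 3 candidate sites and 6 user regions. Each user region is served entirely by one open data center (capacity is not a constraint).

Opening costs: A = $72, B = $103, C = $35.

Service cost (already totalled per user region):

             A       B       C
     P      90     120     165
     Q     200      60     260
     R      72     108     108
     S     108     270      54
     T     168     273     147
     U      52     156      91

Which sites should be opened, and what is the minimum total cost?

For any fixed open set, each user region goes to its cheapest open site; total = fixed + service.
{A, B, C}: P→A 90, Q→B 60, R→A 72, S→C 54, T→C 147, U→A 52. Service 475; fixed 210; total 685.
{B, C}: service 580 + fixed 138 = 718
{A, C}: P→A 90, Q→A 200, R→A 72, S→C 54, T→C 147, U→A 52. Service 615; fixed 107; total 722.
{C}: service 825 + fixed 35 = 860
No other subset beats 685.

Open A, B and C; minimum total cost 685.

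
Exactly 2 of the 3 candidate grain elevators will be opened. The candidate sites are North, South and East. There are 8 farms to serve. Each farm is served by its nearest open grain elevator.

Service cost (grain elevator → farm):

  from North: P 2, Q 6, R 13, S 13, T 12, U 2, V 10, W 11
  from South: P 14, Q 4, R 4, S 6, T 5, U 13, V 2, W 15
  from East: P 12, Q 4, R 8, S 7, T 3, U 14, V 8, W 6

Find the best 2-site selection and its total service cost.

Choose North and South; total service cost 36.

With exactly 2 open, each farm uses its cheapest among the chosen.
{North, South}: P→North 2, Q→South 4, R→South 4, S→South 6, T→South 5, U→North 2, V→South 2, W→North 11. Service cost 36.
{North, East}: service cost 40
{South, East}: service cost 50
Among all 3 size-2 choices, {North, South} is lowest.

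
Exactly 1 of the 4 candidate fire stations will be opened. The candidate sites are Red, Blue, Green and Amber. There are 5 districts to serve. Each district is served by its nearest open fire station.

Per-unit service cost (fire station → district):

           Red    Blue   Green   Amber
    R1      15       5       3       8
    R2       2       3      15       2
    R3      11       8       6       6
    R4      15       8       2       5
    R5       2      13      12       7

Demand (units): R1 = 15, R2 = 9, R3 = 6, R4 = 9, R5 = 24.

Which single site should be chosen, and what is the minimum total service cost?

Choose Amber only; total service cost 387.

With exactly 1 open, each district uses its cheapest among the chosen.
{Amber}: R1→Amber 8·15=120, R2→Amber 2·9=18, R3→Amber 6·6=36, R4→Amber 5·9=45, R5→Amber 7·24=168. Service cost 387.
{Red}: service cost 492
{Green}: service cost 522
Among all 4 size-1 choices, {Amber} is lowest.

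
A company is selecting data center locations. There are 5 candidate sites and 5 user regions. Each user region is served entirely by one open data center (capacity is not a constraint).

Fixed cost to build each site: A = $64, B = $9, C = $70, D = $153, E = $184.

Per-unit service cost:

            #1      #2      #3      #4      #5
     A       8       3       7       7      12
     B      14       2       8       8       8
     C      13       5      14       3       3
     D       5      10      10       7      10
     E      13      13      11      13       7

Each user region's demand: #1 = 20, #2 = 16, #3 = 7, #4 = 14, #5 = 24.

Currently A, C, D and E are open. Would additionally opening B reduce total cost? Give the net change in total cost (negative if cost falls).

Current service cost with {A, C, D, E}: 311.
Adding B: each user region re-picks its cheapest; new service cost 295, saving 16.
Extra fixed cost: 9. Net change = 9 − 16 = -7.
(Totals: 782 → 775.)

Yes — net change −7 (cost falls by 7).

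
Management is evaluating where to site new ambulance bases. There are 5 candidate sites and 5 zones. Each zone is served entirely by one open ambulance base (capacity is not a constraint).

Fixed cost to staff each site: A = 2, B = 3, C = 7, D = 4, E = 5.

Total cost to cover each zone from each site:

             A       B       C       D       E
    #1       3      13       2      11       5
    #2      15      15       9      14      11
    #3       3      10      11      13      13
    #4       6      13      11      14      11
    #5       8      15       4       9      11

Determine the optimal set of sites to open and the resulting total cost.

For any fixed open set, each zone goes to its cheapest open site; total = fixed + service.
{A, C}: #1→C 2, #2→C 9, #3→A 3, #4→A 6, #5→C 4. Service 24; fixed 9; total 33.
{A, B, C}: service 24 + fixed 12 = 36
{A}: service 35 + fixed 2 = 37
{A, B, C, D, E}: service 24 + fixed 21 = 45
No other subset beats 33.

Open A and C; minimum total cost 33.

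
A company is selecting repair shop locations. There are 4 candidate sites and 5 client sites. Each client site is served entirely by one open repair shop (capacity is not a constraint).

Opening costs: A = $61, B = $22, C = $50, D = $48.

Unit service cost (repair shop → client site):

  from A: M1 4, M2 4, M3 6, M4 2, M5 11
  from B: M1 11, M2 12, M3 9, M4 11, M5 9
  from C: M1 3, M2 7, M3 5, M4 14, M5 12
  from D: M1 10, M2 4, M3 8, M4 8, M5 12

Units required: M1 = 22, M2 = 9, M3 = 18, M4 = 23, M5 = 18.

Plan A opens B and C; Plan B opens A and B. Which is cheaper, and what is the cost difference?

Plan B is cheaper by 183.

Plan A: {B, C}: M1→C 3·22=66, M2→C 7·9=63, M3→C 5·18=90, M4→B 11·23=253, M5→B 9·18=162. Service 634; fixed 72; total 706.
Plan B: {A, B}: M1→A 4·22=88, M2→A 4·9=36, M3→A 6·18=108, M4→A 2·23=46, M5→B 9·18=162. Service 440; fixed 83; total 523.
Difference: |706 − 523| = 183.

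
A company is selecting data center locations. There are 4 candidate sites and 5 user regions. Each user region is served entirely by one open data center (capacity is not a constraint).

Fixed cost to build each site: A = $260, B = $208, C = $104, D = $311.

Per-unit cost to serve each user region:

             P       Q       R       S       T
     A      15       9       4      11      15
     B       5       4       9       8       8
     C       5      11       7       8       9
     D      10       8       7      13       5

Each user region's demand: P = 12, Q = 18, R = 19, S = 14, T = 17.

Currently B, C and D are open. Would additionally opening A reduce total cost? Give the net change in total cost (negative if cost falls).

Current service cost with {B, C, D}: 462.
Adding A: each user region re-picks its cheapest; new service cost 405, saving 57.
Extra fixed cost: 260. Net change = 260 − 57 = 203.
(Totals: 1085 → 1288.)

No — net change +203 (cost rises by 203).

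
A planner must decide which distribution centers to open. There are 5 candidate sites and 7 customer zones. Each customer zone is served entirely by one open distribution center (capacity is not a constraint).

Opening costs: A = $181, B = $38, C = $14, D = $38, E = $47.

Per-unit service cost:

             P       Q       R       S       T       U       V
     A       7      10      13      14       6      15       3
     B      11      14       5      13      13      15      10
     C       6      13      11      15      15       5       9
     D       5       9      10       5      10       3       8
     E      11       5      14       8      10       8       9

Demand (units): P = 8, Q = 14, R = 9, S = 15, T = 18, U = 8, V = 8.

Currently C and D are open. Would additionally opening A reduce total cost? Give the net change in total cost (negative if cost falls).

Current service cost with {C, D}: 599.
Adding A: each customer zone re-picks its cheapest; new service cost 487, saving 112.
Extra fixed cost: 181. Net change = 181 − 112 = 69.
(Totals: 651 → 720.)

No — net change +69 (cost rises by 69).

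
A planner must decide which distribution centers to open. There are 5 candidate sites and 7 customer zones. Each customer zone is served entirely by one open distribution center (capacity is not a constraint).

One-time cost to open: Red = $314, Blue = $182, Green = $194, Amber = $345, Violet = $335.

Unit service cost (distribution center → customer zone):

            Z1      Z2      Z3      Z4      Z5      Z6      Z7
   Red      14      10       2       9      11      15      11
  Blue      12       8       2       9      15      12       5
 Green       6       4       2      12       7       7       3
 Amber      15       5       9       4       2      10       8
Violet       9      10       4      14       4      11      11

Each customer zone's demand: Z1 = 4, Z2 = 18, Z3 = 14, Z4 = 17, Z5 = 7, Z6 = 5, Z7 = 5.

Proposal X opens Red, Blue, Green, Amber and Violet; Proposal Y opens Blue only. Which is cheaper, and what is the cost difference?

Proposal Y is cheaper by 881.

Proposal X: {Red, Blue, Green, Amber, Violet}: Z1→Green 6·4=24, Z2→Green 4·18=72, Z3→Red 2·14=28, Z4→Amber 4·17=68, Z5→Amber 2·7=14, Z6→Green 7·5=35, Z7→Green 3·5=15. Service 256; fixed 1370; total 1626.
Proposal Y: {Blue}: Z1→Blue 12·4=48, Z2→Blue 8·18=144, Z3→Blue 2·14=28, Z4→Blue 9·17=153, Z5→Blue 15·7=105, Z6→Blue 12·5=60, Z7→Blue 5·5=25. Service 563; fixed 182; total 745.
Difference: |1626 − 745| = 881.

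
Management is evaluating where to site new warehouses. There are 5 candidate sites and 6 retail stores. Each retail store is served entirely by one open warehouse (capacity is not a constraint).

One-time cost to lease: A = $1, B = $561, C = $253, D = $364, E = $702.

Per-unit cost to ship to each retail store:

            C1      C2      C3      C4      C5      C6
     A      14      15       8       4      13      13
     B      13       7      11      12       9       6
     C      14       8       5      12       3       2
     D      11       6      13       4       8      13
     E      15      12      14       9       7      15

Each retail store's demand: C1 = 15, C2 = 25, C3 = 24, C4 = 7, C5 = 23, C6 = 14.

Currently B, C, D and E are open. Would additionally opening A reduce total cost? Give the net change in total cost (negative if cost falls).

Current service cost with {B, C, D, E}: 560.
Adding A: each retail store re-picks its cheapest; new service cost 560, saving 0.
Extra fixed cost: 1. Net change = 1 − 0 = 1.
(Totals: 2440 → 2441.)

No — net change +1 (cost rises by 1).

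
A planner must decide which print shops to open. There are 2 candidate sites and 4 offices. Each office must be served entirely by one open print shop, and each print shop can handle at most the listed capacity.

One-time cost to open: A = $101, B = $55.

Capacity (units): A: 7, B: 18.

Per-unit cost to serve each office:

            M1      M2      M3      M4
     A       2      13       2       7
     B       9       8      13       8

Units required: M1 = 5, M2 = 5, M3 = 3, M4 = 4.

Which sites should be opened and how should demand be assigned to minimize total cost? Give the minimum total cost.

Minimum total cost: 211

Open {B}: M1→B 9·5=45, M2→B 8·5=40, M3→B 13·3=39, M4→B 8·4=32.
Loads: B carries 17/18. Service 156; fixed 55; total 211.
Next best feasible plan costs 275.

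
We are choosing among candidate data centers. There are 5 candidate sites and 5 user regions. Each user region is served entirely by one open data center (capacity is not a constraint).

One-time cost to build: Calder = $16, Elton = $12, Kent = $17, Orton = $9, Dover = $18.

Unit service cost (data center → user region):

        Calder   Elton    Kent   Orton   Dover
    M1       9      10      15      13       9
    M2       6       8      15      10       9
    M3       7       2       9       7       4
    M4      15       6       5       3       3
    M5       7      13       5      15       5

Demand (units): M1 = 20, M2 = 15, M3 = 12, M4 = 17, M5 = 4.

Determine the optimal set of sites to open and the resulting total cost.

For any fixed open set, each user region goes to its cheapest open site; total = fixed + service.
{Calder, Elton, Orton}: M1→Calder 9·20=180, M2→Calder 6·15=90, M3→Elton 2·12=24, M4→Orton 3·17=51, M5→Calder 7·4=28. Service 373; fixed 37; total 410.
{Calder, Elton, Dover}: service 365 + fixed 46 = 411
{Calder, Elton, Kent, Orton}: service 365 + fixed 54 = 419
{Calder, Elton, Kent, Orton, Dover}: service 365 + fixed 72 = 437
No other subset beats 410.

Open Calder, Elton and Orton; minimum total cost 410.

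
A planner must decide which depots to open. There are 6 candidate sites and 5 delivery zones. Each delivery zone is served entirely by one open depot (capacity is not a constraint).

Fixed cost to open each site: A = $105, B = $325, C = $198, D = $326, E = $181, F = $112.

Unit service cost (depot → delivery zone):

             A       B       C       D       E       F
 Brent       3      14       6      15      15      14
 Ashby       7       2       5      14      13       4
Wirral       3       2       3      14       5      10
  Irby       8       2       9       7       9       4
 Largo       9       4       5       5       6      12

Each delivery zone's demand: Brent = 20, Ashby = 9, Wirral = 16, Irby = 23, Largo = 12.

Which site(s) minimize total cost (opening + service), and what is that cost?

For any fixed open set, each delivery zone goes to its cheapest open site; total = fixed + service.
{A, F}: Brent→A 3·20=60, Ashby→F 4·9=36, Wirral→A 3·16=48, Irby→F 4·23=92, Largo→A 9·12=108. Service 344; fixed 217; total 561.
{A}: Brent→A 3·20=60, Ashby→A 7·9=63, Wirral→A 3·16=48, Irby→A 8·23=184, Largo→A 9·12=108. Service 463; fixed 105; total 568.
{A, B}: service 204 + fixed 430 = 634
{A, B, C, D, E, F}: service 204 + fixed 1247 = 1451
No other subset beats 561.

Open A and F; minimum total cost 561.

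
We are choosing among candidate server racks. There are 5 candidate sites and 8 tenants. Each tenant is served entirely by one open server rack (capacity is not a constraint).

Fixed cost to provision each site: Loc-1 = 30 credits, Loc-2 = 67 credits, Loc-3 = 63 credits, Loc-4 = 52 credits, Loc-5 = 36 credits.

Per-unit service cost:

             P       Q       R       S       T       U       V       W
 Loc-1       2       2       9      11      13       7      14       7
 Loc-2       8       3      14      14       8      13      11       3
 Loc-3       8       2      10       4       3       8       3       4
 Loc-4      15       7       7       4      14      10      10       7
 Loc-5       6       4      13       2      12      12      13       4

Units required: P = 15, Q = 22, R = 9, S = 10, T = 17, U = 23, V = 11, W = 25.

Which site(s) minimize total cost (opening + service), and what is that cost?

Open Loc-1 and Loc-3; minimum total cost 633.

For any fixed open set, each tenant goes to its cheapest open site; total = fixed + service.
{Loc-1, Loc-3}: P→Loc-1 2·15=30, Q→Loc-1 2·22=44, R→Loc-1 9·9=81, S→Loc-3 4·10=40, T→Loc-3 3·17=51, U→Loc-1 7·23=161, V→Loc-3 3·11=33, W→Loc-3 4·25=100. Service 540; fixed 93; total 633.
{Loc-1, Loc-3, Loc-5}: P→Loc-1 2·15=30, Q→Loc-1 2·22=44, R→Loc-1 9·9=81, S→Loc-5 2·10=20, T→Loc-3 3·17=51, U→Loc-1 7·23=161, V→Loc-3 3·11=33, W→Loc-3 4·25=100. Service 520; fixed 129; total 649.
{Loc-1, Loc-3, Loc-4}: service 522 + fixed 145 = 667
{Loc-1, Loc-2, Loc-3, Loc-4, Loc-5}: service 477 + fixed 248 = 725
No other subset beats 633.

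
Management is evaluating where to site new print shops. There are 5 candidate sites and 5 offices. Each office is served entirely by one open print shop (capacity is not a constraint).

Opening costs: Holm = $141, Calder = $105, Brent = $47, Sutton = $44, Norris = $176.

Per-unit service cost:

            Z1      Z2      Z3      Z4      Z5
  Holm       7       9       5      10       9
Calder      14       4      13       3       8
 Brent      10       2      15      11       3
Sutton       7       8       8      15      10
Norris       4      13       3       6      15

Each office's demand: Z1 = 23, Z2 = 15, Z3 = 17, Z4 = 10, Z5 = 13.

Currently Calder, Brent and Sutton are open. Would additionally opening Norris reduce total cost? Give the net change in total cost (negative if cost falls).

No — net change +22 (cost rises by 22).

Current service cost with {Calder, Brent, Sutton}: 396.
Adding Norris: each office re-picks its cheapest; new service cost 242, saving 154.
Extra fixed cost: 176. Net change = 176 − 154 = 22.
(Totals: 592 → 614.)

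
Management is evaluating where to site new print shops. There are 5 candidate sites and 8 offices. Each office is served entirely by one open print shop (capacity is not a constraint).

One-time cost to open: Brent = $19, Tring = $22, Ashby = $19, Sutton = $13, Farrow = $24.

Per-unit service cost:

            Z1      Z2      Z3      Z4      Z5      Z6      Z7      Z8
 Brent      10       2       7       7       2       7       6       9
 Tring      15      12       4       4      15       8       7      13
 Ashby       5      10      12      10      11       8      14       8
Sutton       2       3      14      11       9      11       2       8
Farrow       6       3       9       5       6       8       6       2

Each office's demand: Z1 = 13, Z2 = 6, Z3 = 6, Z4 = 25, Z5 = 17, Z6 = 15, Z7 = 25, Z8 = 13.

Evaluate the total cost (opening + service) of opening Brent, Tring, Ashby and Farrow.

Total cost: 600

Each office is assigned to its cheapest site among the open ones.
{Brent, Tring, Ashby, Farrow}: Z1→Ashby 5·13=65, Z2→Brent 2·6=12, Z3→Tring 4·6=24, Z4→Tring 4·25=100, Z5→Brent 2·17=34, Z6→Brent 7·15=105, Z7→Brent 6·25=150, Z8→Farrow 2·13=26. Service 516; fixed 84; total 600.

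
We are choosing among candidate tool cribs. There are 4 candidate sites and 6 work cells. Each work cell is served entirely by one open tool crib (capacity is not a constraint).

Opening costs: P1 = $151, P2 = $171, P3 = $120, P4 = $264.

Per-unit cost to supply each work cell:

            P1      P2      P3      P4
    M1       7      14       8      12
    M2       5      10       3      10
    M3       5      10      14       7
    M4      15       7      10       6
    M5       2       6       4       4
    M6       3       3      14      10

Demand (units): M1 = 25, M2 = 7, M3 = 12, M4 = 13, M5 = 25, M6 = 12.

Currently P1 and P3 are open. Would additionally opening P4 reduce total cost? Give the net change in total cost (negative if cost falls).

Current service cost with {P1, P3}: 472.
Adding P4: each work cell re-picks its cheapest; new service cost 420, saving 52.
Extra fixed cost: 264. Net change = 264 − 52 = 212.
(Totals: 743 → 955.)

No — net change +212 (cost rises by 212).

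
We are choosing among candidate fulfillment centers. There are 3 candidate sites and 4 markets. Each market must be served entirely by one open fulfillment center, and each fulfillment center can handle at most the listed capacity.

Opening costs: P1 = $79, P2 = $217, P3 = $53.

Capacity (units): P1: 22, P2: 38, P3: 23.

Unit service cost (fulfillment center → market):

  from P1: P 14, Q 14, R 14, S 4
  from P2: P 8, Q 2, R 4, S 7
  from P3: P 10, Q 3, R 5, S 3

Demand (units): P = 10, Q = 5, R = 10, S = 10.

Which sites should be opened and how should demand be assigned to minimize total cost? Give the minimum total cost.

Open {P1, P3}: P→P1 14·10=140, Q→P3 3·5=15, R→P3 5·10=50, S→P1 4·10=40.
Loads: P1 carries 20/22, P3 carries 15/23. Service 245; fixed 132; total 377.
Next best feasible plan costs 392.

Minimum total cost: 377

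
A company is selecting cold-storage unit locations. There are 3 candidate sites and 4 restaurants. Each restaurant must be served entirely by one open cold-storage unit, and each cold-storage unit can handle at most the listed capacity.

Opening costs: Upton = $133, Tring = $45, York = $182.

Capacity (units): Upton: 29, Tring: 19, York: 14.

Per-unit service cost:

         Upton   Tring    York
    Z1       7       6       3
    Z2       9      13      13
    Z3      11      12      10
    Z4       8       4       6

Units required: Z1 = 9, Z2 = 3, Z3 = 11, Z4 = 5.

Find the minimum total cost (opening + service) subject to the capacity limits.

Minimum total cost: 384

Open {Upton}: Z1→Upton 7·9=63, Z2→Upton 9·3=27, Z3→Upton 11·11=121, Z4→Upton 8·5=40.
Loads: Upton carries 28/29. Service 251; fixed 133; total 384.
Next best feasible plan costs 400.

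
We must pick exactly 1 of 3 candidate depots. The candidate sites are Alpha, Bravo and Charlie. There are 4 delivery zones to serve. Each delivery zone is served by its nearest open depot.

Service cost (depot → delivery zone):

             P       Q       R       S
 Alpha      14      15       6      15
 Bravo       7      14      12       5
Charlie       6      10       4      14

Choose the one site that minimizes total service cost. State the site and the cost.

With exactly 1 open, each delivery zone uses its cheapest among the chosen.
{Charlie}: P→Charlie 6, Q→Charlie 10, R→Charlie 4, S→Charlie 14. Service cost 34.
{Bravo}: service cost 38
{Alpha}: service cost 50
Among all 3 size-1 choices, {Charlie} is lowest.

Choose Charlie only; total service cost 34.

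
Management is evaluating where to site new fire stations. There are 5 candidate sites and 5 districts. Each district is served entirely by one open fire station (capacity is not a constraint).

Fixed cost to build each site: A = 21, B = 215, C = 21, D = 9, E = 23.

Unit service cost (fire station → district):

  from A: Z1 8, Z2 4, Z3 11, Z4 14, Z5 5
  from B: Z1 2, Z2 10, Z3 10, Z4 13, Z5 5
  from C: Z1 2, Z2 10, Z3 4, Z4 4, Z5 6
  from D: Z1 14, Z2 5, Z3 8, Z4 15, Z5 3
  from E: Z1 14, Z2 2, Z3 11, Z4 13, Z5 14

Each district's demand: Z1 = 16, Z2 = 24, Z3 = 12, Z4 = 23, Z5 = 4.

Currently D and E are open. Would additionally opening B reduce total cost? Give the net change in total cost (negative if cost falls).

No — net change +23 (cost rises by 23).

Current service cost with {D, E}: 679.
Adding B: each district re-picks its cheapest; new service cost 487, saving 192.
Extra fixed cost: 215. Net change = 215 − 192 = 23.
(Totals: 711 → 734.)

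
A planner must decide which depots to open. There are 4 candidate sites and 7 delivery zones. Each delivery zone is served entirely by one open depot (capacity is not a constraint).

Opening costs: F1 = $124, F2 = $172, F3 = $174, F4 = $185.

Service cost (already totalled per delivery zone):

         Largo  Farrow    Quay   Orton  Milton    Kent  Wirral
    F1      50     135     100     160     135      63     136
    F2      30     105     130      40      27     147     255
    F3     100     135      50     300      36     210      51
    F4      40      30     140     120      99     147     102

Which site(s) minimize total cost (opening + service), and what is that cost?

Open F2 and F3; minimum total cost 796.

For any fixed open set, each delivery zone goes to its cheapest open site; total = fixed + service.
{F2, F3}: Largo→F2 30, Farrow→F2 105, Quay→F3 50, Orton→F2 40, Milton→F2 27, Kent→F2 147, Wirral→F3 51. Service 450; fixed 346; total 796.
{F1, F2}: service 501 + fixed 296 = 797
{F3, F4}: service 474 + fixed 359 = 833
{F1, F2, F3, F4}: service 291 + fixed 655 = 946
No other subset beats 796.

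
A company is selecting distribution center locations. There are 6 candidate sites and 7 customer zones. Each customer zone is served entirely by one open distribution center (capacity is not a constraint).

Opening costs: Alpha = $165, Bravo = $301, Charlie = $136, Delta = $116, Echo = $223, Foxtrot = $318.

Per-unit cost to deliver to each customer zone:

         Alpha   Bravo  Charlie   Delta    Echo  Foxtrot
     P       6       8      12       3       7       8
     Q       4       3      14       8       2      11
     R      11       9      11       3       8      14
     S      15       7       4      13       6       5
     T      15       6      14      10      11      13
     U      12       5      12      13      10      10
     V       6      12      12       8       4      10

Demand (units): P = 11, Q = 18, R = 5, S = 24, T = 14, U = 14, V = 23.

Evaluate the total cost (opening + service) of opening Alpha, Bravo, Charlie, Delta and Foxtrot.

Total cost: 1526

Each customer zone is assigned to its cheapest site among the open ones.
{Alpha, Bravo, Charlie, Delta, Foxtrot}: P→Delta 3·11=33, Q→Bravo 3·18=54, R→Delta 3·5=15, S→Charlie 4·24=96, T→Bravo 6·14=84, U→Bravo 5·14=70, V→Alpha 6·23=138. Service 490; fixed 1036; total 1526.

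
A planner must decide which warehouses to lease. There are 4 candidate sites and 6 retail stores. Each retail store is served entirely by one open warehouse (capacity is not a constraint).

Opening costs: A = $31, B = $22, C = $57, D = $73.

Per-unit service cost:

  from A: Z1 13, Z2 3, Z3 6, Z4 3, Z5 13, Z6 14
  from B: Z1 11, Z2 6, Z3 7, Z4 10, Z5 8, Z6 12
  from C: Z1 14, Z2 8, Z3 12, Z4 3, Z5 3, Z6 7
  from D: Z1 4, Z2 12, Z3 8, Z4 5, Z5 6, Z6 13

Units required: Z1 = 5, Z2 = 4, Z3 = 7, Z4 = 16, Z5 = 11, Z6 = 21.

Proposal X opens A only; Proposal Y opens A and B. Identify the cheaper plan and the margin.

Proposal X: {A}: Z1→A 13·5=65, Z2→A 3·4=12, Z3→A 6·7=42, Z4→A 3·16=48, Z5→A 13·11=143, Z6→A 14·21=294. Service 604; fixed 31; total 635.
Proposal Y: {A, B}: Z1→B 11·5=55, Z2→A 3·4=12, Z3→A 6·7=42, Z4→A 3·16=48, Z5→B 8·11=88, Z6→B 12·21=252. Service 497; fixed 53; total 550.
Difference: |635 − 550| = 85.

Proposal Y is cheaper by 85.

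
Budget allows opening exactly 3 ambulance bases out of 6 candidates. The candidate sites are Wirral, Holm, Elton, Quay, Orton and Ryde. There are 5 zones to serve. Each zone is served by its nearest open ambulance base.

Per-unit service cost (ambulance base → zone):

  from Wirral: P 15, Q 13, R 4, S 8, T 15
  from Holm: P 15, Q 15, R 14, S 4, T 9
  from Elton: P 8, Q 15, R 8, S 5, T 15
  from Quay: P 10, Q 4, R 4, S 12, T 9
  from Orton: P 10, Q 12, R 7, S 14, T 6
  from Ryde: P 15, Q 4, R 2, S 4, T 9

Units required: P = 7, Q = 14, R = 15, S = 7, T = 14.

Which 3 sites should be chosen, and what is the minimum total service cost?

With exactly 3 open, each zone uses its cheapest among the chosen.
{Elton, Orton, Ryde}: P→Elton 8·7=56, Q→Ryde 4·14=56, R→Ryde 2·15=30, S→Ryde 4·7=28, T→Orton 6·14=84. Service cost 254.
{Wirral, Orton, Ryde}: service cost 268
{Holm, Orton, Ryde}: service cost 268
Among all 20 size-3 choices, {Elton, Orton, Ryde} is lowest.

Choose Elton, Orton and Ryde; total service cost 254.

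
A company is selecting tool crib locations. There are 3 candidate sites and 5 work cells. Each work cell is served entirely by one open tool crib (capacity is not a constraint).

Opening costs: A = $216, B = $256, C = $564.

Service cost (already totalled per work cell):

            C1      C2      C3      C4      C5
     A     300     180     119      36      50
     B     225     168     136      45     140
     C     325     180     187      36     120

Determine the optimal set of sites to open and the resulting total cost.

Open A only; minimum total cost 901.

For any fixed open set, each work cell goes to its cheapest open site; total = fixed + service.
{A}: C1→A 300, C2→A 180, C3→A 119, C4→A 36, C5→A 50. Service 685; fixed 216; total 901.
{B}: service 714 + fixed 256 = 970
{A, B}: service 598 + fixed 472 = 1070
{A, B, C}: service 598 + fixed 1036 = 1634
No other subset beats 901.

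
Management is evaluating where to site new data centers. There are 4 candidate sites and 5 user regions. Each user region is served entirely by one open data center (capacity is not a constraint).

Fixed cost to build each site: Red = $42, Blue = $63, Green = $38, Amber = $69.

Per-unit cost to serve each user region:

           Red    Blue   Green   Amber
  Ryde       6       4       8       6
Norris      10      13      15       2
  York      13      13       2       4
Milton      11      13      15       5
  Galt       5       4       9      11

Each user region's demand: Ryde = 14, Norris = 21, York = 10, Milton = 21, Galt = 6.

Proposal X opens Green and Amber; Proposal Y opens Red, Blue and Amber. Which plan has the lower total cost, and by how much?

Proposal X: {Green, Amber}: Ryde→Amber 6·14=84, Norris→Amber 2·21=42, York→Green 2·10=20, Milton→Amber 5·21=105, Galt→Green 9·6=54. Service 305; fixed 107; total 412.
Proposal Y: {Red, Blue, Amber}: Ryde→Blue 4·14=56, Norris→Amber 2·21=42, York→Amber 4·10=40, Milton→Amber 5·21=105, Galt→Blue 4·6=24. Service 267; fixed 174; total 441.
Difference: |412 − 441| = 29.

Proposal X is cheaper by 29.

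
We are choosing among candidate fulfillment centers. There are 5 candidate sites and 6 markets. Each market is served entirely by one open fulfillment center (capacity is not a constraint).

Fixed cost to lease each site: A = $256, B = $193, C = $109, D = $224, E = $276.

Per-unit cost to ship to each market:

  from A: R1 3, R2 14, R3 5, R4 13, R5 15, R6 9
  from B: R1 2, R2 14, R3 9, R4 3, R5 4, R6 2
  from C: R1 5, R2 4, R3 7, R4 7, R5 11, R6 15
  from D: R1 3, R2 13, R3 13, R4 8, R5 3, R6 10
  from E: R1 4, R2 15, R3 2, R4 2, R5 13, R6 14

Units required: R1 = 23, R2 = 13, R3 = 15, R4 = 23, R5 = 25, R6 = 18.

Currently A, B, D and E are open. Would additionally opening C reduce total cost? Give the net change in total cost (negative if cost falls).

Yes — net change −8 (cost falls by 8).

Current service cost with {A, B, D, E}: 402.
Adding C: each market re-picks its cheapest; new service cost 285, saving 117.
Extra fixed cost: 109. Net change = 109 − 117 = -8.
(Totals: 1351 → 1343.)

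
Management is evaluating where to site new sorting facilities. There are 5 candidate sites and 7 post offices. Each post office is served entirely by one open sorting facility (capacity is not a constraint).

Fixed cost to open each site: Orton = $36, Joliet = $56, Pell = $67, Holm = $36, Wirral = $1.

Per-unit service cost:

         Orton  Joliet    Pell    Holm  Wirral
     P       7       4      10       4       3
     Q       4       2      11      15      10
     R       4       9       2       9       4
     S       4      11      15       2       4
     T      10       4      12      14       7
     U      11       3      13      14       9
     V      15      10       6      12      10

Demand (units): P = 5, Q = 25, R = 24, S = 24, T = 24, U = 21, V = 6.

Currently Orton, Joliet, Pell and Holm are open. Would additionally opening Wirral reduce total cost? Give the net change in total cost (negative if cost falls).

Yes — net change −4 (cost falls by 4).

Current service cost with {Orton, Joliet, Pell, Holm}: 361.
Adding Wirral: each post office re-picks its cheapest; new service cost 356, saving 5.
Extra fixed cost: 1. Net change = 1 − 5 = -4.
(Totals: 556 → 552.)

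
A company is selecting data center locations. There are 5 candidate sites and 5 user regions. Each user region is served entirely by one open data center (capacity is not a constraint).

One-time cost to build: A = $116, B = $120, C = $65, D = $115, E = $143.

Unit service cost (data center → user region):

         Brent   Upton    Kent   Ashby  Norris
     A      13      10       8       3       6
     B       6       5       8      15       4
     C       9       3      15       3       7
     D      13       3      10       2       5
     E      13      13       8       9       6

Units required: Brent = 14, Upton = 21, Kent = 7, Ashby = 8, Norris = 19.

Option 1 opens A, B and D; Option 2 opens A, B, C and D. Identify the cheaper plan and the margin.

Option 1: {A, B, D}: Brent→B 6·14=84, Upton→D 3·21=63, Kent→A 8·7=56, Ashby→D 2·8=16, Norris→B 4·19=76. Service 295; fixed 351; total 646.
Option 2: {A, B, C, D}: Brent→B 6·14=84, Upton→C 3·21=63, Kent→A 8·7=56, Ashby→D 2·8=16, Norris→B 4·19=76. Service 295; fixed 416; total 711.
Difference: |646 − 711| = 65.

Option 1 is cheaper by 65.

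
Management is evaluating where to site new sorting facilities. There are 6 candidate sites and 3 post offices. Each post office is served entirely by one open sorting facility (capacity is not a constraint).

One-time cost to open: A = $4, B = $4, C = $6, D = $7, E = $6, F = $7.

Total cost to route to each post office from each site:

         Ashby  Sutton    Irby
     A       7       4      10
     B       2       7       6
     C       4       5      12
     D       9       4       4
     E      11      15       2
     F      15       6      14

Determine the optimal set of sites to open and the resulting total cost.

Open B only; minimum total cost 19.

For any fixed open set, each post office goes to its cheapest open site; total = fixed + service.
{B}: Ashby→B 2, Sutton→B 7, Irby→B 6. Service 15; fixed 4; total 19.
{A, B}: service 12 + fixed 8 = 20
{B, D}: service 10 + fixed 11 = 21
{A, B, C, D, E, F}: Ashby→B 2, Sutton→A 4, Irby→E 2. Service 8; fixed 34; total 42.
No other subset beats 19.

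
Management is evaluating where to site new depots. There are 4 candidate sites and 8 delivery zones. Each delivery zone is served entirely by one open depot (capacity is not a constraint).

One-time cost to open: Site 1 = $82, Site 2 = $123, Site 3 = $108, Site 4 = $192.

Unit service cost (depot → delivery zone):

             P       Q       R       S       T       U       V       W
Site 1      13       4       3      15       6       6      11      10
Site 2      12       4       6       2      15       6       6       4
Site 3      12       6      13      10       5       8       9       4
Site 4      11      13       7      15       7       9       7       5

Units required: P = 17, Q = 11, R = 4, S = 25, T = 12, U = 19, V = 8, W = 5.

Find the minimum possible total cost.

For any fixed open set, each delivery zone goes to its cheapest open site; total = fixed + service.
{Site 1, Site 2}: P→Site 2 12·17=204, Q→Site 1 4·11=44, R→Site 1 3·4=12, S→Site 2 2·25=50, T→Site 1 6·12=72, U→Site 1 6·19=114, V→Site 2 6·8=48, W→Site 2 4·5=20. Service 564; fixed 205; total 769.
{Site 2, Site 3}: service 564 + fixed 231 = 795
{Site 2}: service 684 + fixed 123 = 807
{Site 1, Site 2, Site 3, Site 4}: service 535 + fixed 505 = 1040
No other subset beats 769.

Minimum total cost: 769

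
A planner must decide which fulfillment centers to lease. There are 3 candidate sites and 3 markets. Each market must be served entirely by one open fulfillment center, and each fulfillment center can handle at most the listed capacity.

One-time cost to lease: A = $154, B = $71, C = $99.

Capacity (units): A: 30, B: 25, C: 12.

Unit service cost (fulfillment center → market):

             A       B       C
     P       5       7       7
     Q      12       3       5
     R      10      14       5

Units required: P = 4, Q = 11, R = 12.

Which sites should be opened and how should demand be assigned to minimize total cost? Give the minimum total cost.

Open {B, C}: P→B 7·4=28, Q→B 3·11=33, R→C 5·12=60.
Loads: B carries 15/25, C carries 12/12. Service 121; fixed 170; total 291.
Next best feasible plan costs 398.

Minimum total cost: 291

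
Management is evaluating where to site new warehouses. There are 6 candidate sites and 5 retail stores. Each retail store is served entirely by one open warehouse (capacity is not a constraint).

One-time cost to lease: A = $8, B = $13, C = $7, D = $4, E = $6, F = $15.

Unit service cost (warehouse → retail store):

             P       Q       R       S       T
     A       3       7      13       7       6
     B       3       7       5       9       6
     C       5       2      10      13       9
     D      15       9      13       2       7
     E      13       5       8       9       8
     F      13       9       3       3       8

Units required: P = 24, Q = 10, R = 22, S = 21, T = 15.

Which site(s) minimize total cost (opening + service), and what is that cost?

Open A, C, D and F; minimum total cost 324.

For any fixed open set, each retail store goes to its cheapest open site; total = fixed + service.
{A, C, D, F}: P→A 3·24=72, Q→C 2·10=20, R→F 3·22=66, S→D 2·21=42, T→A 6·15=90. Service 290; fixed 34; total 324.
{B, C, D, F}: P→B 3·24=72, Q→C 2·10=20, R→F 3·22=66, S→D 2·21=42, T→B 6·15=90. Service 290; fixed 39; total 329.
{A, C, D, E, F}: service 290 + fixed 40 = 330
{A, B, C, D, E, F}: service 290 + fixed 53 = 343
No other subset beats 324.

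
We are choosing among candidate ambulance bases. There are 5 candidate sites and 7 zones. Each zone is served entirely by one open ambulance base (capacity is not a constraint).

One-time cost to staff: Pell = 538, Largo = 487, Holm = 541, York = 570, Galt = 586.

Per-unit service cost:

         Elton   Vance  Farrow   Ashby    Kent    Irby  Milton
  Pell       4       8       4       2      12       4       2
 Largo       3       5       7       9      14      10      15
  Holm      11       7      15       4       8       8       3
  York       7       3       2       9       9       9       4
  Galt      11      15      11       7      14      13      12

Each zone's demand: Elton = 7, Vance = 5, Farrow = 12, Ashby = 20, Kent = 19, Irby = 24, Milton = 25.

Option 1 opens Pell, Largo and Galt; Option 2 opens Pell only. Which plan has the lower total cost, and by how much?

Option 2 is cheaper by 1051.

Option 1: {Pell, Largo, Galt}: Elton→Largo 3·7=21, Vance→Largo 5·5=25, Farrow→Pell 4·12=48, Ashby→Pell 2·20=40, Kent→Pell 12·19=228, Irby→Pell 4·24=96, Milton→Pell 2·25=50. Service 508; fixed 1611; total 2119.
Option 2: {Pell}: Elton→Pell 4·7=28, Vance→Pell 8·5=40, Farrow→Pell 4·12=48, Ashby→Pell 2·20=40, Kent→Pell 12·19=228, Irby→Pell 4·24=96, Milton→Pell 2·25=50. Service 530; fixed 538; total 1068.
Difference: |2119 − 1068| = 1051.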